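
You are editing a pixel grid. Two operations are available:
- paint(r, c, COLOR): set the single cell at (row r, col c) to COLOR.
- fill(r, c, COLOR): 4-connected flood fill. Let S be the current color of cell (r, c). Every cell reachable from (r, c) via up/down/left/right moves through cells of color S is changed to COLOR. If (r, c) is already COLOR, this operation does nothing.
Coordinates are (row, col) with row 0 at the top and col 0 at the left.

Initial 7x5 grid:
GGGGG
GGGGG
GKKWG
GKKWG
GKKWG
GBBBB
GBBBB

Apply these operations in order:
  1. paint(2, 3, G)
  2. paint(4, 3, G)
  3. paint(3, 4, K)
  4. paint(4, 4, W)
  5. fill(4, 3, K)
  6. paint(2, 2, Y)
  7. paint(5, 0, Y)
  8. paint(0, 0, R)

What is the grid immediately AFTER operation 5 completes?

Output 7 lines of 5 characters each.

After op 1 paint(2,3,G):
GGGGG
GGGGG
GKKGG
GKKWG
GKKWG
GBBBB
GBBBB
After op 2 paint(4,3,G):
GGGGG
GGGGG
GKKGG
GKKWG
GKKGG
GBBBB
GBBBB
After op 3 paint(3,4,K):
GGGGG
GGGGG
GKKGG
GKKWK
GKKGG
GBBBB
GBBBB
After op 4 paint(4,4,W):
GGGGG
GGGGG
GKKGG
GKKWK
GKKGW
GBBBB
GBBBB
After op 5 fill(4,3,K) [1 cells changed]:
GGGGG
GGGGG
GKKGG
GKKWK
GKKKW
GBBBB
GBBBB

Answer: GGGGG
GGGGG
GKKGG
GKKWK
GKKKW
GBBBB
GBBBB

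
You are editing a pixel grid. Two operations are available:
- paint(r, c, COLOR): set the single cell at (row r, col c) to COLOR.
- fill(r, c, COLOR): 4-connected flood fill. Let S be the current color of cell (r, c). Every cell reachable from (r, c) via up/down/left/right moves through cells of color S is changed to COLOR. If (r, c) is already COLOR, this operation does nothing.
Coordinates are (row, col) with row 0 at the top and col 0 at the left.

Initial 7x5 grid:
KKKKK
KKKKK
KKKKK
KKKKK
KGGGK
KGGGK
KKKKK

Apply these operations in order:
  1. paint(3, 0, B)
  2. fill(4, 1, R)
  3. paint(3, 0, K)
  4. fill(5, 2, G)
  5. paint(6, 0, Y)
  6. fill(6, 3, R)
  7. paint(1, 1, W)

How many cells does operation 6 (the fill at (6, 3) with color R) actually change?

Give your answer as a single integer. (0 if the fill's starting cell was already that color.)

Answer: 28

Derivation:
After op 1 paint(3,0,B):
KKKKK
KKKKK
KKKKK
BKKKK
KGGGK
KGGGK
KKKKK
After op 2 fill(4,1,R) [6 cells changed]:
KKKKK
KKKKK
KKKKK
BKKKK
KRRRK
KRRRK
KKKKK
After op 3 paint(3,0,K):
KKKKK
KKKKK
KKKKK
KKKKK
KRRRK
KRRRK
KKKKK
After op 4 fill(5,2,G) [6 cells changed]:
KKKKK
KKKKK
KKKKK
KKKKK
KGGGK
KGGGK
KKKKK
After op 5 paint(6,0,Y):
KKKKK
KKKKK
KKKKK
KKKKK
KGGGK
KGGGK
YKKKK
After op 6 fill(6,3,R) [28 cells changed]:
RRRRR
RRRRR
RRRRR
RRRRR
RGGGR
RGGGR
YRRRR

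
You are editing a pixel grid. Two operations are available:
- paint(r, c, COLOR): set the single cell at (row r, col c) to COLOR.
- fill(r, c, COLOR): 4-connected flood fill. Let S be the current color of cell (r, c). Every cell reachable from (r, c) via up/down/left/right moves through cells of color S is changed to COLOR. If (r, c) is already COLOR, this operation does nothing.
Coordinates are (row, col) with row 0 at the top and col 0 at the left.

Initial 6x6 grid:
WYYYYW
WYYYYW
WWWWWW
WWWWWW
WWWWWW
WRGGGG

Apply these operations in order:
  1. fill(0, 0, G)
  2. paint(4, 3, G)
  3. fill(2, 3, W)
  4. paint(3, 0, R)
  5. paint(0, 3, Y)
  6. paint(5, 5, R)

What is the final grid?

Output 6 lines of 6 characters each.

Answer: WYYYYW
WYYYYW
WWWWWW
RWWWWW
WWWWWW
WRWWWR

Derivation:
After op 1 fill(0,0,G) [23 cells changed]:
GYYYYG
GYYYYG
GGGGGG
GGGGGG
GGGGGG
GRGGGG
After op 2 paint(4,3,G):
GYYYYG
GYYYYG
GGGGGG
GGGGGG
GGGGGG
GRGGGG
After op 3 fill(2,3,W) [27 cells changed]:
WYYYYW
WYYYYW
WWWWWW
WWWWWW
WWWWWW
WRWWWW
After op 4 paint(3,0,R):
WYYYYW
WYYYYW
WWWWWW
RWWWWW
WWWWWW
WRWWWW
After op 5 paint(0,3,Y):
WYYYYW
WYYYYW
WWWWWW
RWWWWW
WWWWWW
WRWWWW
After op 6 paint(5,5,R):
WYYYYW
WYYYYW
WWWWWW
RWWWWW
WWWWWW
WRWWWR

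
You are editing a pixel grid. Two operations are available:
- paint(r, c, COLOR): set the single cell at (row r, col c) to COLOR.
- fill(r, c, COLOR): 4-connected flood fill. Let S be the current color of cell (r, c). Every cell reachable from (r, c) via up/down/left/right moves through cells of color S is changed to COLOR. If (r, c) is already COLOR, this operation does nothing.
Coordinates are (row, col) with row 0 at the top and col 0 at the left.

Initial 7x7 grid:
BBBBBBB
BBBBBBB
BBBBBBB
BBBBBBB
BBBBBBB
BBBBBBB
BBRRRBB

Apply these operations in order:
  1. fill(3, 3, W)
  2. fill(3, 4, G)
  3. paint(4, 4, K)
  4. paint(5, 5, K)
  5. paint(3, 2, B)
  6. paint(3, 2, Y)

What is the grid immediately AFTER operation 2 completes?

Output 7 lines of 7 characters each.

Answer: GGGGGGG
GGGGGGG
GGGGGGG
GGGGGGG
GGGGGGG
GGGGGGG
GGRRRGG

Derivation:
After op 1 fill(3,3,W) [46 cells changed]:
WWWWWWW
WWWWWWW
WWWWWWW
WWWWWWW
WWWWWWW
WWWWWWW
WWRRRWW
After op 2 fill(3,4,G) [46 cells changed]:
GGGGGGG
GGGGGGG
GGGGGGG
GGGGGGG
GGGGGGG
GGGGGGG
GGRRRGG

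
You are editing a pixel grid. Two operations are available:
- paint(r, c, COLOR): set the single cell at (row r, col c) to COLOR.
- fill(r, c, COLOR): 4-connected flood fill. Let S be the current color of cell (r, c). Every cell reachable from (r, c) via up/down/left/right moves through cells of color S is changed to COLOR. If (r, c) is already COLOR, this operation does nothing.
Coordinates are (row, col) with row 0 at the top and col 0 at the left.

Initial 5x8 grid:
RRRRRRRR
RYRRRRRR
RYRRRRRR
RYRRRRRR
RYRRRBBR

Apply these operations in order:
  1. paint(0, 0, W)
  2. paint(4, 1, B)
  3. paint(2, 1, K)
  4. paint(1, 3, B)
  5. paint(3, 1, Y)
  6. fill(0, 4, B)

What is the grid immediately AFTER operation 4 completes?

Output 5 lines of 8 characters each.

Answer: WRRRRRRR
RYRBRRRR
RKRRRRRR
RYRRRRRR
RBRRRBBR

Derivation:
After op 1 paint(0,0,W):
WRRRRRRR
RYRRRRRR
RYRRRRRR
RYRRRRRR
RYRRRBBR
After op 2 paint(4,1,B):
WRRRRRRR
RYRRRRRR
RYRRRRRR
RYRRRRRR
RBRRRBBR
After op 3 paint(2,1,K):
WRRRRRRR
RYRRRRRR
RKRRRRRR
RYRRRRRR
RBRRRBBR
After op 4 paint(1,3,B):
WRRRRRRR
RYRBRRRR
RKRRRRRR
RYRRRRRR
RBRRRBBR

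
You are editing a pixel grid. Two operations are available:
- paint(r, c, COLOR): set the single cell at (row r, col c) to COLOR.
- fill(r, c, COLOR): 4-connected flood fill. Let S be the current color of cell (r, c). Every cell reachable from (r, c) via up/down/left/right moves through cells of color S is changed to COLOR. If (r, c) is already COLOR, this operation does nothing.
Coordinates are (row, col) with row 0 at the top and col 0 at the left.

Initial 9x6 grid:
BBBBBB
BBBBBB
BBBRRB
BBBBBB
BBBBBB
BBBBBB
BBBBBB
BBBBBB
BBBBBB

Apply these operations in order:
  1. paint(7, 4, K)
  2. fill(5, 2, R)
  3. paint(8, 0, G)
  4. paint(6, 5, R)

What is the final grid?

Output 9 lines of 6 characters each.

After op 1 paint(7,4,K):
BBBBBB
BBBBBB
BBBRRB
BBBBBB
BBBBBB
BBBBBB
BBBBBB
BBBBKB
BBBBBB
After op 2 fill(5,2,R) [51 cells changed]:
RRRRRR
RRRRRR
RRRRRR
RRRRRR
RRRRRR
RRRRRR
RRRRRR
RRRRKR
RRRRRR
After op 3 paint(8,0,G):
RRRRRR
RRRRRR
RRRRRR
RRRRRR
RRRRRR
RRRRRR
RRRRRR
RRRRKR
GRRRRR
After op 4 paint(6,5,R):
RRRRRR
RRRRRR
RRRRRR
RRRRRR
RRRRRR
RRRRRR
RRRRRR
RRRRKR
GRRRRR

Answer: RRRRRR
RRRRRR
RRRRRR
RRRRRR
RRRRRR
RRRRRR
RRRRRR
RRRRKR
GRRRRR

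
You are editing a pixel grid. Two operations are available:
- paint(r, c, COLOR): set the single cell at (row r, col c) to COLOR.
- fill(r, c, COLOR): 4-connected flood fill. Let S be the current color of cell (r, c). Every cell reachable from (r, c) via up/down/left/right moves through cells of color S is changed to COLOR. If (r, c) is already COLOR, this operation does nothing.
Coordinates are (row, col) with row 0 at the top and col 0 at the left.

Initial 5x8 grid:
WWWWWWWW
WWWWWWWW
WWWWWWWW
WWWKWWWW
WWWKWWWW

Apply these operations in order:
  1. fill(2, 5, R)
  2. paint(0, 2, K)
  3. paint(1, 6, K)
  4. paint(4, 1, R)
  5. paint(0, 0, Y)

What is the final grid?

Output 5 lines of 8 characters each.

After op 1 fill(2,5,R) [38 cells changed]:
RRRRRRRR
RRRRRRRR
RRRRRRRR
RRRKRRRR
RRRKRRRR
After op 2 paint(0,2,K):
RRKRRRRR
RRRRRRRR
RRRRRRRR
RRRKRRRR
RRRKRRRR
After op 3 paint(1,6,K):
RRKRRRRR
RRRRRRKR
RRRRRRRR
RRRKRRRR
RRRKRRRR
After op 4 paint(4,1,R):
RRKRRRRR
RRRRRRKR
RRRRRRRR
RRRKRRRR
RRRKRRRR
After op 5 paint(0,0,Y):
YRKRRRRR
RRRRRRKR
RRRRRRRR
RRRKRRRR
RRRKRRRR

Answer: YRKRRRRR
RRRRRRKR
RRRRRRRR
RRRKRRRR
RRRKRRRR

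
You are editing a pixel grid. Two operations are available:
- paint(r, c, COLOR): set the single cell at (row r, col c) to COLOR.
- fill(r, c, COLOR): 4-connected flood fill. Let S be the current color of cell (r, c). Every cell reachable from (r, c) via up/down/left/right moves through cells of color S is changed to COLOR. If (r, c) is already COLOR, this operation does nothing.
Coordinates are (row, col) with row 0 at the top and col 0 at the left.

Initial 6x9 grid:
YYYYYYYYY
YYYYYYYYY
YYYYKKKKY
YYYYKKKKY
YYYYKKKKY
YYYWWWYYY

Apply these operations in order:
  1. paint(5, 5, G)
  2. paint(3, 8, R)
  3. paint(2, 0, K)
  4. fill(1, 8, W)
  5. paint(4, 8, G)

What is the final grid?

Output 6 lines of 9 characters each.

Answer: WWWWWWWWW
WWWWWWWWW
KWWWKKKKW
WWWWKKKKR
WWWWKKKKG
WWWWWGYYY

Derivation:
After op 1 paint(5,5,G):
YYYYYYYYY
YYYYYYYYY
YYYYKKKKY
YYYYKKKKY
YYYYKKKKY
YYYWWGYYY
After op 2 paint(3,8,R):
YYYYYYYYY
YYYYYYYYY
YYYYKKKKY
YYYYKKKKR
YYYYKKKKY
YYYWWGYYY
After op 3 paint(2,0,K):
YYYYYYYYY
YYYYYYYYY
KYYYKKKKY
YYYYKKKKR
YYYYKKKKY
YYYWWGYYY
After op 4 fill(1,8,W) [33 cells changed]:
WWWWWWWWW
WWWWWWWWW
KWWWKKKKW
WWWWKKKKR
WWWWKKKKY
WWWWWGYYY
After op 5 paint(4,8,G):
WWWWWWWWW
WWWWWWWWW
KWWWKKKKW
WWWWKKKKR
WWWWKKKKG
WWWWWGYYY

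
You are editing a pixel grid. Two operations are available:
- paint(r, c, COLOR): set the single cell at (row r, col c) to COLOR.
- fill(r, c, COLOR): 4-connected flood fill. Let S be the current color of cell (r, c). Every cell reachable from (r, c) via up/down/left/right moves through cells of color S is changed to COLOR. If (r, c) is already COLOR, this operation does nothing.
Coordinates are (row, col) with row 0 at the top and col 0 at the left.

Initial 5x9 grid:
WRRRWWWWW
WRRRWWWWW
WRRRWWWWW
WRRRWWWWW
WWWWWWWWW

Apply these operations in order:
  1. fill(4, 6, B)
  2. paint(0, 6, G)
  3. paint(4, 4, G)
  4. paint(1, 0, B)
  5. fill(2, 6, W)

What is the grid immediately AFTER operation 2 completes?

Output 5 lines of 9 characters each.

After op 1 fill(4,6,B) [33 cells changed]:
BRRRBBBBB
BRRRBBBBB
BRRRBBBBB
BRRRBBBBB
BBBBBBBBB
After op 2 paint(0,6,G):
BRRRBBGBB
BRRRBBBBB
BRRRBBBBB
BRRRBBBBB
BBBBBBBBB

Answer: BRRRBBGBB
BRRRBBBBB
BRRRBBBBB
BRRRBBBBB
BBBBBBBBB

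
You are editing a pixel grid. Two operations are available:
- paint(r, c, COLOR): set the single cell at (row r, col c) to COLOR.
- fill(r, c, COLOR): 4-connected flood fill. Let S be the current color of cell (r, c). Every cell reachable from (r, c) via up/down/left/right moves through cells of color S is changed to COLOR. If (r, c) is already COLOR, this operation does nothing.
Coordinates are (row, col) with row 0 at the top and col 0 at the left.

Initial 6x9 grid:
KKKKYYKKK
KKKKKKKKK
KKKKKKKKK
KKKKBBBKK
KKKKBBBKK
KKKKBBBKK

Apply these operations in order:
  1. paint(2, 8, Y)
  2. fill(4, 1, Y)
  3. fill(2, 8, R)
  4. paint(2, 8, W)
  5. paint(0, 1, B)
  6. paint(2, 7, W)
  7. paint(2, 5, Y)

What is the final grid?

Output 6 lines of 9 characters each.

Answer: RBRRRRRRR
RRRRRRRRR
RRRRRYRWW
RRRRBBBRR
RRRRBBBRR
RRRRBBBRR

Derivation:
After op 1 paint(2,8,Y):
KKKKYYKKK
KKKKKKKKK
KKKKKKKKY
KKKKBBBKK
KKKKBBBKK
KKKKBBBKK
After op 2 fill(4,1,Y) [42 cells changed]:
YYYYYYYYY
YYYYYYYYY
YYYYYYYYY
YYYYBBBYY
YYYYBBBYY
YYYYBBBYY
After op 3 fill(2,8,R) [45 cells changed]:
RRRRRRRRR
RRRRRRRRR
RRRRRRRRR
RRRRBBBRR
RRRRBBBRR
RRRRBBBRR
After op 4 paint(2,8,W):
RRRRRRRRR
RRRRRRRRR
RRRRRRRRW
RRRRBBBRR
RRRRBBBRR
RRRRBBBRR
After op 5 paint(0,1,B):
RBRRRRRRR
RRRRRRRRR
RRRRRRRRW
RRRRBBBRR
RRRRBBBRR
RRRRBBBRR
After op 6 paint(2,7,W):
RBRRRRRRR
RRRRRRRRR
RRRRRRRWW
RRRRBBBRR
RRRRBBBRR
RRRRBBBRR
After op 7 paint(2,5,Y):
RBRRRRRRR
RRRRRRRRR
RRRRRYRWW
RRRRBBBRR
RRRRBBBRR
RRRRBBBRR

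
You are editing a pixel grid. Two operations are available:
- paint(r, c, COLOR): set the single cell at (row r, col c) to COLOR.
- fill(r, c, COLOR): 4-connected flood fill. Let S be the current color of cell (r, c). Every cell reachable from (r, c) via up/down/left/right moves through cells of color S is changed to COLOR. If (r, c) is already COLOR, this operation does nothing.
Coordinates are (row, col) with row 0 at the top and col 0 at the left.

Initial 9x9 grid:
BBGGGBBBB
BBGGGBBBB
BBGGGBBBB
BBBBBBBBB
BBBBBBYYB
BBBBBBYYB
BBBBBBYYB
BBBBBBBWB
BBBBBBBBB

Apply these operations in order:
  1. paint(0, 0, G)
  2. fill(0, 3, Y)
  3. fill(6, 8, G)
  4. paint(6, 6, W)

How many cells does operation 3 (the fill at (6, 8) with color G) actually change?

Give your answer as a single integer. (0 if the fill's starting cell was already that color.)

After op 1 paint(0,0,G):
GBGGGBBBB
BBGGGBBBB
BBGGGBBBB
BBBBBBBBB
BBBBBBYYB
BBBBBBYYB
BBBBBBYYB
BBBBBBBWB
BBBBBBBBB
After op 2 fill(0,3,Y) [9 cells changed]:
GBYYYBBBB
BBYYYBBBB
BBYYYBBBB
BBBBBBBBB
BBBBBBYYB
BBBBBBYYB
BBBBBBYYB
BBBBBBBWB
BBBBBBBBB
After op 3 fill(6,8,G) [64 cells changed]:
GGYYYGGGG
GGYYYGGGG
GGYYYGGGG
GGGGGGGGG
GGGGGGYYG
GGGGGGYYG
GGGGGGYYG
GGGGGGGWG
GGGGGGGGG

Answer: 64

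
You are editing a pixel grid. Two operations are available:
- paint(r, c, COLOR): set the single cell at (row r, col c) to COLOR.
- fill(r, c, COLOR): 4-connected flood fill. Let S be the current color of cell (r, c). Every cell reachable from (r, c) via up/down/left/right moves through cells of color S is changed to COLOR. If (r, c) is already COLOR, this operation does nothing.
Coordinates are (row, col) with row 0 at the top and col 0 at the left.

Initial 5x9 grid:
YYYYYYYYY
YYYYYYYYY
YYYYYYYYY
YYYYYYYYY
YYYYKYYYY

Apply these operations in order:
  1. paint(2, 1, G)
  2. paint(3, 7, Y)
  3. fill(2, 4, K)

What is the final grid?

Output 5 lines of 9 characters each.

Answer: KKKKKKKKK
KKKKKKKKK
KGKKKKKKK
KKKKKKKKK
KKKKKKKKK

Derivation:
After op 1 paint(2,1,G):
YYYYYYYYY
YYYYYYYYY
YGYYYYYYY
YYYYYYYYY
YYYYKYYYY
After op 2 paint(3,7,Y):
YYYYYYYYY
YYYYYYYYY
YGYYYYYYY
YYYYYYYYY
YYYYKYYYY
After op 3 fill(2,4,K) [43 cells changed]:
KKKKKKKKK
KKKKKKKKK
KGKKKKKKK
KKKKKKKKK
KKKKKKKKK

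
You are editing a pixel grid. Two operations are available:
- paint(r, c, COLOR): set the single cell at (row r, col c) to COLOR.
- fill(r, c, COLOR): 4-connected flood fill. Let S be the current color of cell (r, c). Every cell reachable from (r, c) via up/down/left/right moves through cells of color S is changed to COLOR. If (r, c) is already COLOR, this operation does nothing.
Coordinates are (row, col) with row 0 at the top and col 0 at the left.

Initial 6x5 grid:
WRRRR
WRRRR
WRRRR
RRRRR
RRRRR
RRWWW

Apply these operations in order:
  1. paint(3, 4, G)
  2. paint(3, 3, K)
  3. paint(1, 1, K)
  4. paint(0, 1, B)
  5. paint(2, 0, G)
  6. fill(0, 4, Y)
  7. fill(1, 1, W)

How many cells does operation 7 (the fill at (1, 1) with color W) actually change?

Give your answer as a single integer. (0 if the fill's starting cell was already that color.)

After op 1 paint(3,4,G):
WRRRR
WRRRR
WRRRR
RRRRG
RRRRR
RRWWW
After op 2 paint(3,3,K):
WRRRR
WRRRR
WRRRR
RRRKG
RRRRR
RRWWW
After op 3 paint(1,1,K):
WRRRR
WKRRR
WRRRR
RRRKG
RRRRR
RRWWW
After op 4 paint(0,1,B):
WBRRR
WKRRR
WRRRR
RRRKG
RRRRR
RRWWW
After op 5 paint(2,0,G):
WBRRR
WKRRR
GRRRR
RRRKG
RRRRR
RRWWW
After op 6 fill(0,4,Y) [20 cells changed]:
WBYYY
WKYYY
GYYYY
YYYKG
YYYYY
YYWWW
After op 7 fill(1,1,W) [1 cells changed]:
WBYYY
WWYYY
GYYYY
YYYKG
YYYYY
YYWWW

Answer: 1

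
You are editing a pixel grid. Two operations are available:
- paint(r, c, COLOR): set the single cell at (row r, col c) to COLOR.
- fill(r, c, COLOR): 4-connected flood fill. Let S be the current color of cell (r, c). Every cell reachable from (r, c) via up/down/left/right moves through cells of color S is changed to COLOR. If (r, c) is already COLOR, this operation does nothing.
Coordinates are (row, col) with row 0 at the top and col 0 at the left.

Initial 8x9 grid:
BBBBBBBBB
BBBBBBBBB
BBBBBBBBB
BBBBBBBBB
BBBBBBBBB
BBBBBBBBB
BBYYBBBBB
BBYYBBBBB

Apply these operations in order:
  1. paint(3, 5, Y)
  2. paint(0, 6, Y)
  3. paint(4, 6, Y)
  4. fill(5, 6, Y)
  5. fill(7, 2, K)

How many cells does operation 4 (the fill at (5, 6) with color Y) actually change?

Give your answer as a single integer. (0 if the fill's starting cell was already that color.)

After op 1 paint(3,5,Y):
BBBBBBBBB
BBBBBBBBB
BBBBBBBBB
BBBBBYBBB
BBBBBBBBB
BBBBBBBBB
BBYYBBBBB
BBYYBBBBB
After op 2 paint(0,6,Y):
BBBBBBYBB
BBBBBBBBB
BBBBBBBBB
BBBBBYBBB
BBBBBBBBB
BBBBBBBBB
BBYYBBBBB
BBYYBBBBB
After op 3 paint(4,6,Y):
BBBBBBYBB
BBBBBBBBB
BBBBBBBBB
BBBBBYBBB
BBBBBBYBB
BBBBBBBBB
BBYYBBBBB
BBYYBBBBB
After op 4 fill(5,6,Y) [65 cells changed]:
YYYYYYYYY
YYYYYYYYY
YYYYYYYYY
YYYYYYYYY
YYYYYYYYY
YYYYYYYYY
YYYYYYYYY
YYYYYYYYY

Answer: 65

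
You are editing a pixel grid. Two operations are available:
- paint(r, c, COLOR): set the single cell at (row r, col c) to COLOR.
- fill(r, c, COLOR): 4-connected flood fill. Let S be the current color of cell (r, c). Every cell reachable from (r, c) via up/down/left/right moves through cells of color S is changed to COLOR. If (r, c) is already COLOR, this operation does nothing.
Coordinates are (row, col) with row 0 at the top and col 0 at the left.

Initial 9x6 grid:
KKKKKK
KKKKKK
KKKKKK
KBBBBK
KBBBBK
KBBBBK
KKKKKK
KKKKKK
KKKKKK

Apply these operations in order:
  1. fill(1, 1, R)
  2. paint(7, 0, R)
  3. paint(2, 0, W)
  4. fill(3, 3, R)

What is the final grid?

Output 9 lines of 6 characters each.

After op 1 fill(1,1,R) [42 cells changed]:
RRRRRR
RRRRRR
RRRRRR
RBBBBR
RBBBBR
RBBBBR
RRRRRR
RRRRRR
RRRRRR
After op 2 paint(7,0,R):
RRRRRR
RRRRRR
RRRRRR
RBBBBR
RBBBBR
RBBBBR
RRRRRR
RRRRRR
RRRRRR
After op 3 paint(2,0,W):
RRRRRR
RRRRRR
WRRRRR
RBBBBR
RBBBBR
RBBBBR
RRRRRR
RRRRRR
RRRRRR
After op 4 fill(3,3,R) [12 cells changed]:
RRRRRR
RRRRRR
WRRRRR
RRRRRR
RRRRRR
RRRRRR
RRRRRR
RRRRRR
RRRRRR

Answer: RRRRRR
RRRRRR
WRRRRR
RRRRRR
RRRRRR
RRRRRR
RRRRRR
RRRRRR
RRRRRR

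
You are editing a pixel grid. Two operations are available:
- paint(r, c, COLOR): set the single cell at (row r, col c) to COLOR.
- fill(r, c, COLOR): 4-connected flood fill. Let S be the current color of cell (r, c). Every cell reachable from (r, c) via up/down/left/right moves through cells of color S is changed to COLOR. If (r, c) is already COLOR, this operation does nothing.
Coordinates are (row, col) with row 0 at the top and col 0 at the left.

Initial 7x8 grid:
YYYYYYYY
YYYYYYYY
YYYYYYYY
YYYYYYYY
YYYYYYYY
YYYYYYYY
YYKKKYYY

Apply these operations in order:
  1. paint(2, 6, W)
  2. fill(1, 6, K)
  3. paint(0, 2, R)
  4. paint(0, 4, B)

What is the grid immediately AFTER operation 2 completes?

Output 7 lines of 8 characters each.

After op 1 paint(2,6,W):
YYYYYYYY
YYYYYYYY
YYYYYYWY
YYYYYYYY
YYYYYYYY
YYYYYYYY
YYKKKYYY
After op 2 fill(1,6,K) [52 cells changed]:
KKKKKKKK
KKKKKKKK
KKKKKKWK
KKKKKKKK
KKKKKKKK
KKKKKKKK
KKKKKKKK

Answer: KKKKKKKK
KKKKKKKK
KKKKKKWK
KKKKKKKK
KKKKKKKK
KKKKKKKK
KKKKKKKK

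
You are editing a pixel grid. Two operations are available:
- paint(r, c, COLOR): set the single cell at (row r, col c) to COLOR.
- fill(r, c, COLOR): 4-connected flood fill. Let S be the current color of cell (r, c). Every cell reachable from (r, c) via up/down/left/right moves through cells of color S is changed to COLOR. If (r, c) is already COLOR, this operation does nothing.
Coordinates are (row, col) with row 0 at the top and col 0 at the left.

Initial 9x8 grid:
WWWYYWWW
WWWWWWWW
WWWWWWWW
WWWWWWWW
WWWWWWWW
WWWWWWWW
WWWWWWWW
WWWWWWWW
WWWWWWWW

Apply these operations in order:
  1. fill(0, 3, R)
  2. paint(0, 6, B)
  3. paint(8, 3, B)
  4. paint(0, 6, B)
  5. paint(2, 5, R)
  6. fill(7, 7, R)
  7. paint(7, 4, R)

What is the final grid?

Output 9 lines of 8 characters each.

Answer: RRRRRRBR
RRRRRRRR
RRRRRRRR
RRRRRRRR
RRRRRRRR
RRRRRRRR
RRRRRRRR
RRRRRRRR
RRRBRRRR

Derivation:
After op 1 fill(0,3,R) [2 cells changed]:
WWWRRWWW
WWWWWWWW
WWWWWWWW
WWWWWWWW
WWWWWWWW
WWWWWWWW
WWWWWWWW
WWWWWWWW
WWWWWWWW
After op 2 paint(0,6,B):
WWWRRWBW
WWWWWWWW
WWWWWWWW
WWWWWWWW
WWWWWWWW
WWWWWWWW
WWWWWWWW
WWWWWWWW
WWWWWWWW
After op 3 paint(8,3,B):
WWWRRWBW
WWWWWWWW
WWWWWWWW
WWWWWWWW
WWWWWWWW
WWWWWWWW
WWWWWWWW
WWWWWWWW
WWWBWWWW
After op 4 paint(0,6,B):
WWWRRWBW
WWWWWWWW
WWWWWWWW
WWWWWWWW
WWWWWWWW
WWWWWWWW
WWWWWWWW
WWWWWWWW
WWWBWWWW
After op 5 paint(2,5,R):
WWWRRWBW
WWWWWWWW
WWWWWRWW
WWWWWWWW
WWWWWWWW
WWWWWWWW
WWWWWWWW
WWWWWWWW
WWWBWWWW
After op 6 fill(7,7,R) [67 cells changed]:
RRRRRRBR
RRRRRRRR
RRRRRRRR
RRRRRRRR
RRRRRRRR
RRRRRRRR
RRRRRRRR
RRRRRRRR
RRRBRRRR
After op 7 paint(7,4,R):
RRRRRRBR
RRRRRRRR
RRRRRRRR
RRRRRRRR
RRRRRRRR
RRRRRRRR
RRRRRRRR
RRRRRRRR
RRRBRRRR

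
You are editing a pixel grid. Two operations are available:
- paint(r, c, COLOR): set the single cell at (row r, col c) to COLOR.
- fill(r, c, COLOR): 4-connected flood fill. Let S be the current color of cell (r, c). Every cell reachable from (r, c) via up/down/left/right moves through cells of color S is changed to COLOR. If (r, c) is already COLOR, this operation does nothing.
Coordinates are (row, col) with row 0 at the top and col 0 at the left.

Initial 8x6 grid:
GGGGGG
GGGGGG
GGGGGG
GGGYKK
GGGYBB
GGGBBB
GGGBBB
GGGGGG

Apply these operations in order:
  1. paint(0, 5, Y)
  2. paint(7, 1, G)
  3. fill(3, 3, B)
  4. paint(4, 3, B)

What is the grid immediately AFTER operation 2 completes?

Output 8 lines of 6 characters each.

After op 1 paint(0,5,Y):
GGGGGY
GGGGGG
GGGGGG
GGGYKK
GGGYBB
GGGBBB
GGGBBB
GGGGGG
After op 2 paint(7,1,G):
GGGGGY
GGGGGG
GGGGGG
GGGYKK
GGGYBB
GGGBBB
GGGBBB
GGGGGG

Answer: GGGGGY
GGGGGG
GGGGGG
GGGYKK
GGGYBB
GGGBBB
GGGBBB
GGGGGG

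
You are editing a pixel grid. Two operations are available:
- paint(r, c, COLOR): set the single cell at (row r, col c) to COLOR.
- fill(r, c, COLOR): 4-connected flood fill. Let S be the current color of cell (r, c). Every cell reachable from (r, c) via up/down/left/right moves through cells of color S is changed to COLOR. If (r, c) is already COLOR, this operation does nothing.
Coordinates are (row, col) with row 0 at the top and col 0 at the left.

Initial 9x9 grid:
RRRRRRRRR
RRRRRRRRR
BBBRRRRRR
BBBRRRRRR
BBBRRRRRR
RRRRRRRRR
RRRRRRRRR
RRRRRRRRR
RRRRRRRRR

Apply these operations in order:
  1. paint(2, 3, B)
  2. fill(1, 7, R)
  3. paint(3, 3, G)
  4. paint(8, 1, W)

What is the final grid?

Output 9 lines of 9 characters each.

Answer: RRRRRRRRR
RRRRRRRRR
BBBBRRRRR
BBBGRRRRR
BBBRRRRRR
RRRRRRRRR
RRRRRRRRR
RRRRRRRRR
RWRRRRRRR

Derivation:
After op 1 paint(2,3,B):
RRRRRRRRR
RRRRRRRRR
BBBBRRRRR
BBBRRRRRR
BBBRRRRRR
RRRRRRRRR
RRRRRRRRR
RRRRRRRRR
RRRRRRRRR
After op 2 fill(1,7,R) [0 cells changed]:
RRRRRRRRR
RRRRRRRRR
BBBBRRRRR
BBBRRRRRR
BBBRRRRRR
RRRRRRRRR
RRRRRRRRR
RRRRRRRRR
RRRRRRRRR
After op 3 paint(3,3,G):
RRRRRRRRR
RRRRRRRRR
BBBBRRRRR
BBBGRRRRR
BBBRRRRRR
RRRRRRRRR
RRRRRRRRR
RRRRRRRRR
RRRRRRRRR
After op 4 paint(8,1,W):
RRRRRRRRR
RRRRRRRRR
BBBBRRRRR
BBBGRRRRR
BBBRRRRRR
RRRRRRRRR
RRRRRRRRR
RRRRRRRRR
RWRRRRRRR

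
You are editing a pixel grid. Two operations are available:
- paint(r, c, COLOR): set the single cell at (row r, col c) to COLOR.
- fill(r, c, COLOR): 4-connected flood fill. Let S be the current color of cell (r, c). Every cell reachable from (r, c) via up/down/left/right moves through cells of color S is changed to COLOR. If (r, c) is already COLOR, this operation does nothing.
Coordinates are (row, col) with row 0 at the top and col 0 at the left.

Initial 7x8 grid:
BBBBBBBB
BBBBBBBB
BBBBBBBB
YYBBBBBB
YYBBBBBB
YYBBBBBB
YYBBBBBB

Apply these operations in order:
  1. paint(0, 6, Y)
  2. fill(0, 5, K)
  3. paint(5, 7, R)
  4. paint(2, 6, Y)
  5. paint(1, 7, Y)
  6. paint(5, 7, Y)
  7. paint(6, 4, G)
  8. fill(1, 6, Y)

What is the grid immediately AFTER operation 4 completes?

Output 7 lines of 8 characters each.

After op 1 paint(0,6,Y):
BBBBBBYB
BBBBBBBB
BBBBBBBB
YYBBBBBB
YYBBBBBB
YYBBBBBB
YYBBBBBB
After op 2 fill(0,5,K) [47 cells changed]:
KKKKKKYK
KKKKKKKK
KKKKKKKK
YYKKKKKK
YYKKKKKK
YYKKKKKK
YYKKKKKK
After op 3 paint(5,7,R):
KKKKKKYK
KKKKKKKK
KKKKKKKK
YYKKKKKK
YYKKKKKK
YYKKKKKR
YYKKKKKK
After op 4 paint(2,6,Y):
KKKKKKYK
KKKKKKKK
KKKKKKYK
YYKKKKKK
YYKKKKKK
YYKKKKKR
YYKKKKKK

Answer: KKKKKKYK
KKKKKKKK
KKKKKKYK
YYKKKKKK
YYKKKKKK
YYKKKKKR
YYKKKKKK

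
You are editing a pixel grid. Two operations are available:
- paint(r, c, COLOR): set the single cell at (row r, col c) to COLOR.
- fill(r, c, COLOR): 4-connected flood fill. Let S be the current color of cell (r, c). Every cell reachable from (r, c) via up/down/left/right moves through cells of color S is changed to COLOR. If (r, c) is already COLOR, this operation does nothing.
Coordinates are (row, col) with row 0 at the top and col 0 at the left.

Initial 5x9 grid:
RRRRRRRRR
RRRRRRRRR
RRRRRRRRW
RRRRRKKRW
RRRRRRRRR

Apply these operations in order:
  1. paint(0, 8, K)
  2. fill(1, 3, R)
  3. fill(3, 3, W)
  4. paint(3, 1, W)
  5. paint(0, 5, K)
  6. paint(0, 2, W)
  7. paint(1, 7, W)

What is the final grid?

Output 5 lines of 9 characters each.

After op 1 paint(0,8,K):
RRRRRRRRK
RRRRRRRRR
RRRRRRRRW
RRRRRKKRW
RRRRRRRRR
After op 2 fill(1,3,R) [0 cells changed]:
RRRRRRRRK
RRRRRRRRR
RRRRRRRRW
RRRRRKKRW
RRRRRRRRR
After op 3 fill(3,3,W) [40 cells changed]:
WWWWWWWWK
WWWWWWWWW
WWWWWWWWW
WWWWWKKWW
WWWWWWWWW
After op 4 paint(3,1,W):
WWWWWWWWK
WWWWWWWWW
WWWWWWWWW
WWWWWKKWW
WWWWWWWWW
After op 5 paint(0,5,K):
WWWWWKWWK
WWWWWWWWW
WWWWWWWWW
WWWWWKKWW
WWWWWWWWW
After op 6 paint(0,2,W):
WWWWWKWWK
WWWWWWWWW
WWWWWWWWW
WWWWWKKWW
WWWWWWWWW
After op 7 paint(1,7,W):
WWWWWKWWK
WWWWWWWWW
WWWWWWWWW
WWWWWKKWW
WWWWWWWWW

Answer: WWWWWKWWK
WWWWWWWWW
WWWWWWWWW
WWWWWKKWW
WWWWWWWWW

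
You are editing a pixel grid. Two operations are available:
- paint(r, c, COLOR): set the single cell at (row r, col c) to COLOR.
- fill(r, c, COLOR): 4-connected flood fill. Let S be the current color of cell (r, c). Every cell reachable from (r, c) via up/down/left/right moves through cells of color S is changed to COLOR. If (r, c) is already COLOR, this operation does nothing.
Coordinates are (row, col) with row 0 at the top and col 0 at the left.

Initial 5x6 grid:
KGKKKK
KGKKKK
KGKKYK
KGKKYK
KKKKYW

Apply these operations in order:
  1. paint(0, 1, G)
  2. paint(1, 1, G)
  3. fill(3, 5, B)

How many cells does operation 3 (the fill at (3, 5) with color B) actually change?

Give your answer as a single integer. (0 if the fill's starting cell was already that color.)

Answer: 22

Derivation:
After op 1 paint(0,1,G):
KGKKKK
KGKKKK
KGKKYK
KGKKYK
KKKKYW
After op 2 paint(1,1,G):
KGKKKK
KGKKKK
KGKKYK
KGKKYK
KKKKYW
After op 3 fill(3,5,B) [22 cells changed]:
BGBBBB
BGBBBB
BGBBYB
BGBBYB
BBBBYW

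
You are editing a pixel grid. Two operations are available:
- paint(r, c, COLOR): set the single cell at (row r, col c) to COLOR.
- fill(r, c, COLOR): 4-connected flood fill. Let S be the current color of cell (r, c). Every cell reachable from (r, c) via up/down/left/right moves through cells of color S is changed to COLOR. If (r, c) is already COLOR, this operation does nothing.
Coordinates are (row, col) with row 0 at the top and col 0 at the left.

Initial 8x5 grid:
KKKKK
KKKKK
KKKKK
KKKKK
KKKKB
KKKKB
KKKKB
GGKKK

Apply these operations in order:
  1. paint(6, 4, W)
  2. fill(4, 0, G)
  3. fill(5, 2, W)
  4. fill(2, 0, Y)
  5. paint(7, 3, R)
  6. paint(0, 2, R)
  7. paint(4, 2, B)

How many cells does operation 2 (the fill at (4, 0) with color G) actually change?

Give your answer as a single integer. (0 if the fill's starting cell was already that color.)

After op 1 paint(6,4,W):
KKKKK
KKKKK
KKKKK
KKKKK
KKKKB
KKKKB
KKKKW
GGKKK
After op 2 fill(4,0,G) [35 cells changed]:
GGGGG
GGGGG
GGGGG
GGGGG
GGGGB
GGGGB
GGGGW
GGGGG

Answer: 35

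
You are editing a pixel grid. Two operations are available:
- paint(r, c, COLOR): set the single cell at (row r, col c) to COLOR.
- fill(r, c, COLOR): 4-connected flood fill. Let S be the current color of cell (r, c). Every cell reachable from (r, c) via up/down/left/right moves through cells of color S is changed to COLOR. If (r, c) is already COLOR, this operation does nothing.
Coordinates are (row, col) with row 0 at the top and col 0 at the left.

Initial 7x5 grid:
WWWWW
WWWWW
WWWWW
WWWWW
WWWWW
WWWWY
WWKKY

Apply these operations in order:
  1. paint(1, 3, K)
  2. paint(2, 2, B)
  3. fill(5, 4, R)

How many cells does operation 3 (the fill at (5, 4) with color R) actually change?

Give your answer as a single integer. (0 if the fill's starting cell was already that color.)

After op 1 paint(1,3,K):
WWWWW
WWWKW
WWWWW
WWWWW
WWWWW
WWWWY
WWKKY
After op 2 paint(2,2,B):
WWWWW
WWWKW
WWBWW
WWWWW
WWWWW
WWWWY
WWKKY
After op 3 fill(5,4,R) [2 cells changed]:
WWWWW
WWWKW
WWBWW
WWWWW
WWWWW
WWWWR
WWKKR

Answer: 2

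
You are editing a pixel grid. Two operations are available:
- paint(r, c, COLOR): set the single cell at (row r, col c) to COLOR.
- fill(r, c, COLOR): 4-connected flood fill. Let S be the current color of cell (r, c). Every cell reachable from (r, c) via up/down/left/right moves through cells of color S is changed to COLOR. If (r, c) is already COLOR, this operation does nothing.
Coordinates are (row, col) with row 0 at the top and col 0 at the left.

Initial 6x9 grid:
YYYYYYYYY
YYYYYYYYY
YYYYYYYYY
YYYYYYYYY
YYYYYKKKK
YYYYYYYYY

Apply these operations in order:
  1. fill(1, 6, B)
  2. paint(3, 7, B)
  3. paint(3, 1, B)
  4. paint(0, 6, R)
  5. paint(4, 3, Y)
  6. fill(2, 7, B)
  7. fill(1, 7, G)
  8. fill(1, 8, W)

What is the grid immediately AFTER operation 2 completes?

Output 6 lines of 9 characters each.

After op 1 fill(1,6,B) [50 cells changed]:
BBBBBBBBB
BBBBBBBBB
BBBBBBBBB
BBBBBBBBB
BBBBBKKKK
BBBBBBBBB
After op 2 paint(3,7,B):
BBBBBBBBB
BBBBBBBBB
BBBBBBBBB
BBBBBBBBB
BBBBBKKKK
BBBBBBBBB

Answer: BBBBBBBBB
BBBBBBBBB
BBBBBBBBB
BBBBBBBBB
BBBBBKKKK
BBBBBBBBB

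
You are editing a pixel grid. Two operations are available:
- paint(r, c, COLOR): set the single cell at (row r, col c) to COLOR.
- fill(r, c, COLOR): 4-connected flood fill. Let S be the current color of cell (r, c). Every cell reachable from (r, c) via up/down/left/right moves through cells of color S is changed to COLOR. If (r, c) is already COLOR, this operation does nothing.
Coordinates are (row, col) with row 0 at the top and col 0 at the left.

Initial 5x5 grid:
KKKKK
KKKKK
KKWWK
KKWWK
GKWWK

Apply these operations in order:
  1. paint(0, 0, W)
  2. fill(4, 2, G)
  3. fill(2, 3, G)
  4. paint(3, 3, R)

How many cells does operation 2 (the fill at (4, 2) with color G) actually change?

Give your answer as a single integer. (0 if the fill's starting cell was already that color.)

After op 1 paint(0,0,W):
WKKKK
KKKKK
KKWWK
KKWWK
GKWWK
After op 2 fill(4,2,G) [6 cells changed]:
WKKKK
KKKKK
KKGGK
KKGGK
GKGGK

Answer: 6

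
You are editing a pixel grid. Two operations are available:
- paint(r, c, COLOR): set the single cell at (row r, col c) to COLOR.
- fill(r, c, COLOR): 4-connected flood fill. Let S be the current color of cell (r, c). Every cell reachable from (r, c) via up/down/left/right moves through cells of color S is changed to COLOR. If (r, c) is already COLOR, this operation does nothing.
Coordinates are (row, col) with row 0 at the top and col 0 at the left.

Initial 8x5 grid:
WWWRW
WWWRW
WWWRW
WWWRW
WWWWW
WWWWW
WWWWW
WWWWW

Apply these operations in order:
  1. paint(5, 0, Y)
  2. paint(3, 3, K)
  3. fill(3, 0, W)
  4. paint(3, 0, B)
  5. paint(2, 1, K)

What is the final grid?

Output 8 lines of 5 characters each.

Answer: WWWRW
WWWRW
WKWRW
BWWKW
WWWWW
YWWWW
WWWWW
WWWWW

Derivation:
After op 1 paint(5,0,Y):
WWWRW
WWWRW
WWWRW
WWWRW
WWWWW
YWWWW
WWWWW
WWWWW
After op 2 paint(3,3,K):
WWWRW
WWWRW
WWWRW
WWWKW
WWWWW
YWWWW
WWWWW
WWWWW
After op 3 fill(3,0,W) [0 cells changed]:
WWWRW
WWWRW
WWWRW
WWWKW
WWWWW
YWWWW
WWWWW
WWWWW
After op 4 paint(3,0,B):
WWWRW
WWWRW
WWWRW
BWWKW
WWWWW
YWWWW
WWWWW
WWWWW
After op 5 paint(2,1,K):
WWWRW
WWWRW
WKWRW
BWWKW
WWWWW
YWWWW
WWWWW
WWWWW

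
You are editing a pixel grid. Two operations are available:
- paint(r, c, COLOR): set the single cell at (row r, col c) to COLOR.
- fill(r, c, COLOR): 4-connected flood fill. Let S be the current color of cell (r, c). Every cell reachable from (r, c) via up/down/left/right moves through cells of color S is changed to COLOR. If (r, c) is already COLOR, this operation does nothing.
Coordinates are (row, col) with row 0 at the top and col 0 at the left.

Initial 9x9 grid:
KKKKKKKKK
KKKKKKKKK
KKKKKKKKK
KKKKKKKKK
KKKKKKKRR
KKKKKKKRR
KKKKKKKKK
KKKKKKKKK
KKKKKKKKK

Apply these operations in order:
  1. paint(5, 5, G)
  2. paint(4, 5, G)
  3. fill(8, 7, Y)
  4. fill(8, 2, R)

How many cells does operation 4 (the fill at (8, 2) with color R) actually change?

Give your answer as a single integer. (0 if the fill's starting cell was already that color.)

Answer: 75

Derivation:
After op 1 paint(5,5,G):
KKKKKKKKK
KKKKKKKKK
KKKKKKKKK
KKKKKKKKK
KKKKKKKRR
KKKKKGKRR
KKKKKKKKK
KKKKKKKKK
KKKKKKKKK
After op 2 paint(4,5,G):
KKKKKKKKK
KKKKKKKKK
KKKKKKKKK
KKKKKKKKK
KKKKKGKRR
KKKKKGKRR
KKKKKKKKK
KKKKKKKKK
KKKKKKKKK
After op 3 fill(8,7,Y) [75 cells changed]:
YYYYYYYYY
YYYYYYYYY
YYYYYYYYY
YYYYYYYYY
YYYYYGYRR
YYYYYGYRR
YYYYYYYYY
YYYYYYYYY
YYYYYYYYY
After op 4 fill(8,2,R) [75 cells changed]:
RRRRRRRRR
RRRRRRRRR
RRRRRRRRR
RRRRRRRRR
RRRRRGRRR
RRRRRGRRR
RRRRRRRRR
RRRRRRRRR
RRRRRRRRR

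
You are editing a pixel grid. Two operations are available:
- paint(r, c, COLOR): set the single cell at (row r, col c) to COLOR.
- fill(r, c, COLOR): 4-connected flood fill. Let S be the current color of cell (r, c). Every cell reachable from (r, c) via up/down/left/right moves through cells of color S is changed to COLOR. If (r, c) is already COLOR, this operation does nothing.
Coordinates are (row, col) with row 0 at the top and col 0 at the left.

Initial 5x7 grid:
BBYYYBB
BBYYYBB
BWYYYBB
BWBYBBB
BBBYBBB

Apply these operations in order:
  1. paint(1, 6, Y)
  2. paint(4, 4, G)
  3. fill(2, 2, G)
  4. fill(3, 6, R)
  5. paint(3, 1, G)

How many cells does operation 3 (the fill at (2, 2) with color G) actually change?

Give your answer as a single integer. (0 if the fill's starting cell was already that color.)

After op 1 paint(1,6,Y):
BBYYYBB
BBYYYBY
BWYYYBB
BWBYBBB
BBBYBBB
After op 2 paint(4,4,G):
BBYYYBB
BBYYYBY
BWYYYBB
BWBYBBB
BBBYGBB
After op 3 fill(2,2,G) [11 cells changed]:
BBGGGBB
BBGGGBY
BWGGGBB
BWBGBBB
BBBGGBB

Answer: 11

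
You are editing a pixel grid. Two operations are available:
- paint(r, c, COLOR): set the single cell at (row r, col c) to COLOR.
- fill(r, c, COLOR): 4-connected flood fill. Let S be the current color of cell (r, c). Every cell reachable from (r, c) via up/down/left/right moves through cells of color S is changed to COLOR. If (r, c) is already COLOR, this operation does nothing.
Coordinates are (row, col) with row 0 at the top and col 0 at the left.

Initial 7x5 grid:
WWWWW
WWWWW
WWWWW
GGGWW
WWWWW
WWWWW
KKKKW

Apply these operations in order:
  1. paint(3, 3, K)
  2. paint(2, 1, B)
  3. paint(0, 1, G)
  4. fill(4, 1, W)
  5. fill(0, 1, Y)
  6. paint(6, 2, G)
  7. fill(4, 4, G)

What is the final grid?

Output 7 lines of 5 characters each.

After op 1 paint(3,3,K):
WWWWW
WWWWW
WWWWW
GGGKW
WWWWW
WWWWW
KKKKW
After op 2 paint(2,1,B):
WWWWW
WWWWW
WBWWW
GGGKW
WWWWW
WWWWW
KKKKW
After op 3 paint(0,1,G):
WGWWW
WWWWW
WBWWW
GGGKW
WWWWW
WWWWW
KKKKW
After op 4 fill(4,1,W) [0 cells changed]:
WGWWW
WWWWW
WBWWW
GGGKW
WWWWW
WWWWW
KKKKW
After op 5 fill(0,1,Y) [1 cells changed]:
WYWWW
WWWWW
WBWWW
GGGKW
WWWWW
WWWWW
KKKKW
After op 6 paint(6,2,G):
WYWWW
WWWWW
WBWWW
GGGKW
WWWWW
WWWWW
KKGKW
After op 7 fill(4,4,G) [25 cells changed]:
GYGGG
GGGGG
GBGGG
GGGKG
GGGGG
GGGGG
KKGKG

Answer: GYGGG
GGGGG
GBGGG
GGGKG
GGGGG
GGGGG
KKGKG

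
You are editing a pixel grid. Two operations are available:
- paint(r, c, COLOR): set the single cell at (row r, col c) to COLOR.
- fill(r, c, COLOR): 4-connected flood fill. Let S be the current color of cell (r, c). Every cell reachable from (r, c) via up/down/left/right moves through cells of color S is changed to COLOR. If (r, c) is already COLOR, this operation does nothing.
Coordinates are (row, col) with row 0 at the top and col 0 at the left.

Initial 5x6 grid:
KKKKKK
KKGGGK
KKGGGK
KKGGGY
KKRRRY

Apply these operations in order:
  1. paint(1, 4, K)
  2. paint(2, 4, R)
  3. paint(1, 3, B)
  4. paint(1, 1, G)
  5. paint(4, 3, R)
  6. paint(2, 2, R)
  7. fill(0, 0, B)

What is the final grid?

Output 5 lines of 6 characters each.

After op 1 paint(1,4,K):
KKKKKK
KKGGKK
KKGGGK
KKGGGY
KKRRRY
After op 2 paint(2,4,R):
KKKKKK
KKGGKK
KKGGRK
KKGGGY
KKRRRY
After op 3 paint(1,3,B):
KKKKKK
KKGBKK
KKGGRK
KKGGGY
KKRRRY
After op 4 paint(1,1,G):
KKKKKK
KGGBKK
KKGGRK
KKGGGY
KKRRRY
After op 5 paint(4,3,R):
KKKKKK
KGGBKK
KKGGRK
KKGGGY
KKRRRY
After op 6 paint(2,2,R):
KKKKKK
KGGBKK
KKRGRK
KKGGGY
KKRRRY
After op 7 fill(0,0,B) [16 cells changed]:
BBBBBB
BGGBBB
BBRGRB
BBGGGY
BBRRRY

Answer: BBBBBB
BGGBBB
BBRGRB
BBGGGY
BBRRRY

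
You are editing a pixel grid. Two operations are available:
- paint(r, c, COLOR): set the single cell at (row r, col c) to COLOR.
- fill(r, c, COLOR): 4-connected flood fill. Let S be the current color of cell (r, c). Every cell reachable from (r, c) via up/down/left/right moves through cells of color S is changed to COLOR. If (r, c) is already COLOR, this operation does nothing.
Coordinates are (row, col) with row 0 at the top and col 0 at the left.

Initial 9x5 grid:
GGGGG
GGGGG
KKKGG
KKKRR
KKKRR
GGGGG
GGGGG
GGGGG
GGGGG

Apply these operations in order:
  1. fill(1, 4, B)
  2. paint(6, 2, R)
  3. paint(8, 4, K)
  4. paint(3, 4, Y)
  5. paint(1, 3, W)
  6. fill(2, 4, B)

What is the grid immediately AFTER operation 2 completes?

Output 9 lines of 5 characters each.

After op 1 fill(1,4,B) [12 cells changed]:
BBBBB
BBBBB
KKKBB
KKKRR
KKKRR
GGGGG
GGGGG
GGGGG
GGGGG
After op 2 paint(6,2,R):
BBBBB
BBBBB
KKKBB
KKKRR
KKKRR
GGGGG
GGRGG
GGGGG
GGGGG

Answer: BBBBB
BBBBB
KKKBB
KKKRR
KKKRR
GGGGG
GGRGG
GGGGG
GGGGG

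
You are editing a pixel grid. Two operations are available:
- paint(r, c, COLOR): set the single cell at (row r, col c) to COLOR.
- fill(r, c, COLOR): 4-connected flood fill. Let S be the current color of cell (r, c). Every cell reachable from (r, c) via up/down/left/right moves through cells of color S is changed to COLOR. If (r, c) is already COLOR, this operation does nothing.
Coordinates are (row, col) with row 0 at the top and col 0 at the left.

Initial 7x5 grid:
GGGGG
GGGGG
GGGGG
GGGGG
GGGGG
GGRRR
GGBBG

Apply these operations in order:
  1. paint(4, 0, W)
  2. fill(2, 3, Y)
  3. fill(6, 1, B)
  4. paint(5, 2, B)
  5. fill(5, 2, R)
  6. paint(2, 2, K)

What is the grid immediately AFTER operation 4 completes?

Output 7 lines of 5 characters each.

After op 1 paint(4,0,W):
GGGGG
GGGGG
GGGGG
GGGGG
WGGGG
GGRRR
GGBBG
After op 2 fill(2,3,Y) [28 cells changed]:
YYYYY
YYYYY
YYYYY
YYYYY
WYYYY
YYRRR
YYBBG
After op 3 fill(6,1,B) [28 cells changed]:
BBBBB
BBBBB
BBBBB
BBBBB
WBBBB
BBRRR
BBBBG
After op 4 paint(5,2,B):
BBBBB
BBBBB
BBBBB
BBBBB
WBBBB
BBBRR
BBBBG

Answer: BBBBB
BBBBB
BBBBB
BBBBB
WBBBB
BBBRR
BBBBG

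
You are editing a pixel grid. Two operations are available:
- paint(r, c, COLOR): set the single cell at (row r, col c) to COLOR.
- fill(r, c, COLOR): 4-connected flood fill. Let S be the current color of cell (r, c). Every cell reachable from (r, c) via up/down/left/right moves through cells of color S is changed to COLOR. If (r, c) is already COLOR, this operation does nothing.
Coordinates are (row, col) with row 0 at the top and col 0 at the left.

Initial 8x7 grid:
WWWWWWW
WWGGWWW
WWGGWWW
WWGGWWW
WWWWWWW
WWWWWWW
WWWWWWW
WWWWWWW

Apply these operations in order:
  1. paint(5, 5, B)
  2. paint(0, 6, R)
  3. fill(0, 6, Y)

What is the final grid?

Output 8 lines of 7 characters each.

Answer: WWWWWWY
WWGGWWW
WWGGWWW
WWGGWWW
WWWWWWW
WWWWWBW
WWWWWWW
WWWWWWW

Derivation:
After op 1 paint(5,5,B):
WWWWWWW
WWGGWWW
WWGGWWW
WWGGWWW
WWWWWWW
WWWWWBW
WWWWWWW
WWWWWWW
After op 2 paint(0,6,R):
WWWWWWR
WWGGWWW
WWGGWWW
WWGGWWW
WWWWWWW
WWWWWBW
WWWWWWW
WWWWWWW
After op 3 fill(0,6,Y) [1 cells changed]:
WWWWWWY
WWGGWWW
WWGGWWW
WWGGWWW
WWWWWWW
WWWWWBW
WWWWWWW
WWWWWWW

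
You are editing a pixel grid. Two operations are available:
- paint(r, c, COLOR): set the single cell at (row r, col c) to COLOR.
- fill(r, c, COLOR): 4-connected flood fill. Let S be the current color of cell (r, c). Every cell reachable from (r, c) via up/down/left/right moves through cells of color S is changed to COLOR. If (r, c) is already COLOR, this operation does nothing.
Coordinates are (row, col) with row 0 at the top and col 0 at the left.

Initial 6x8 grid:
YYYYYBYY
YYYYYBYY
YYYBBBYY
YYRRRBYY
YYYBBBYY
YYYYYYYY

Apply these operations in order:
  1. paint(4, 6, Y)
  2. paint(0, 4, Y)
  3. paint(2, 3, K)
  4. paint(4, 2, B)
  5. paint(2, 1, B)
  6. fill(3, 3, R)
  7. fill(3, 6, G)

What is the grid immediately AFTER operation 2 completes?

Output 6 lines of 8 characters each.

Answer: YYYYYBYY
YYYYYBYY
YYYBBBYY
YYRRRBYY
YYYBBBYY
YYYYYYYY

Derivation:
After op 1 paint(4,6,Y):
YYYYYBYY
YYYYYBYY
YYYBBBYY
YYRRRBYY
YYYBBBYY
YYYYYYYY
After op 2 paint(0,4,Y):
YYYYYBYY
YYYYYBYY
YYYBBBYY
YYRRRBYY
YYYBBBYY
YYYYYYYY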